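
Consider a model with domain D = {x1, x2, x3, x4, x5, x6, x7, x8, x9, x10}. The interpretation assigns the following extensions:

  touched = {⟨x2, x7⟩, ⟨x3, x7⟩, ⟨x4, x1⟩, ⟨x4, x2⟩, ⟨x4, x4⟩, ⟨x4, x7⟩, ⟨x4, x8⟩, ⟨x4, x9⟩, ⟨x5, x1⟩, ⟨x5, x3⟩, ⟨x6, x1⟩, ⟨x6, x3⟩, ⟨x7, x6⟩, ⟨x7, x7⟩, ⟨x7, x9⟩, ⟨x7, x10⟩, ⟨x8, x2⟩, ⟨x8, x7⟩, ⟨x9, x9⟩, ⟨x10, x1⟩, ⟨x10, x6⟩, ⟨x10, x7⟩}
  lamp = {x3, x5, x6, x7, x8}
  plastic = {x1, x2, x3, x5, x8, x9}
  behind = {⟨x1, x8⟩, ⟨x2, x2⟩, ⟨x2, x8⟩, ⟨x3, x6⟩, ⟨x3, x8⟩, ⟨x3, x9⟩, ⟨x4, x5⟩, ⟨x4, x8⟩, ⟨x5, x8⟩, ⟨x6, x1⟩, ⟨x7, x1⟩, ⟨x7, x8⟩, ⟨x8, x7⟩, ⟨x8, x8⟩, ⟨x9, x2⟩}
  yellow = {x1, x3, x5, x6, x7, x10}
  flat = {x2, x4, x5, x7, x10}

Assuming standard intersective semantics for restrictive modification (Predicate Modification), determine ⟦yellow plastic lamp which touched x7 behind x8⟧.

⟦which touched x7⟧ = {x : ⟨x, x7⟩ ∈ ⟦touched⟧} = {x2, x3, x4, x7, x8, x10}
⟦behind x8⟧ = {x : ⟨x, x8⟩ ∈ ⟦behind⟧} = {x1, x2, x3, x4, x5, x7, x8}
⟦lamp⟧ = {x3, x5, x6, x7, x8}
… ∩ ⟦which touched x7⟧ = {x3, x5, x6, x7, x8} ∩ {x2, x3, x4, x7, x8, x10} = {x3, x7, x8}
… ∩ ⟦behind x8⟧ = {x3, x7, x8} ∩ {x1, x2, x3, x4, x5, x7, x8} = {x3, x7, x8}
… ∩ ⟦yellow⟧ = {x3, x7, x8} ∩ {x1, x3, x5, x6, x7, x10} = {x3, x7}
… ∩ ⟦plastic⟧ = {x3, x7} ∩ {x1, x2, x3, x5, x8, x9} = {x3}
So ⟦yellow plastic lamp which touched x7 behind x8⟧ = {x3}.

{x3}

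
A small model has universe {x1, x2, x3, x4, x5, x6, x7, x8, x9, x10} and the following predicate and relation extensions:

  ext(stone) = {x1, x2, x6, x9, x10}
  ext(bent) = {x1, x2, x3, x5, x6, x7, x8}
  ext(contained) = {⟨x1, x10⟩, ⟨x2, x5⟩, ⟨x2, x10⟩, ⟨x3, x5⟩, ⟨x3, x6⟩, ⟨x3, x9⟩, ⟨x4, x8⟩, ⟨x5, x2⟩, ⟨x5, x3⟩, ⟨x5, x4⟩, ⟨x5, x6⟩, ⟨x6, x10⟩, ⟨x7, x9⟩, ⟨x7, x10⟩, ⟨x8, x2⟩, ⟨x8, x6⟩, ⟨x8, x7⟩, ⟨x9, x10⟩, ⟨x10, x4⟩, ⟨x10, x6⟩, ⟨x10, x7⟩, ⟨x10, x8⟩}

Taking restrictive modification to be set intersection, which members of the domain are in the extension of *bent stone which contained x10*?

⟦which contained x10⟧ = {x : ⟨x, x10⟩ ∈ ⟦contained⟧} = {x1, x2, x6, x7, x9}
⟦stone⟧ = {x1, x2, x6, x9, x10}
… ∩ ⟦which contained x10⟧ = {x1, x2, x6, x9, x10} ∩ {x1, x2, x6, x7, x9} = {x1, x2, x6, x9}
… ∩ ⟦bent⟧ = {x1, x2, x6, x9} ∩ {x1, x2, x3, x5, x6, x7, x8} = {x1, x2, x6}
So ⟦bent stone which contained x10⟧ = {x1, x2, x6}.

{x1, x2, x6}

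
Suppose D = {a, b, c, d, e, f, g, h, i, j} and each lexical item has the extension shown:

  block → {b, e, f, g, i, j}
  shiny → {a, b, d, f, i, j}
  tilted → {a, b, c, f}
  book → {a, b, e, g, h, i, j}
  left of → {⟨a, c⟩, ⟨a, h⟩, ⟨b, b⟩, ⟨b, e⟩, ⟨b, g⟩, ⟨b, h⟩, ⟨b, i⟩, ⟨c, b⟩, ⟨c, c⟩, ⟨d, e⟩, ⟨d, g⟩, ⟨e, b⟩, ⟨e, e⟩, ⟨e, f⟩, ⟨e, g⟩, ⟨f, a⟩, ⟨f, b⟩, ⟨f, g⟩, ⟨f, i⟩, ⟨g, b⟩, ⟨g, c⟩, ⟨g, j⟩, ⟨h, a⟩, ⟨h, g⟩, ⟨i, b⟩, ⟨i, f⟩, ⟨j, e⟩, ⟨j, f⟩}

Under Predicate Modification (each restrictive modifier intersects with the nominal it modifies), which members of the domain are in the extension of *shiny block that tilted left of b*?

⟦that tilted⟧ = ⟦tilted⟧ = {a, b, c, f}
⟦left of b⟧ = {x : ⟨x, b⟩ ∈ ⟦left of⟧} = {b, c, e, f, g, i}
⟦block⟧ = {b, e, f, g, i, j}
… ∩ ⟦that tilted⟧ = {b, e, f, g, i, j} ∩ {a, b, c, f} = {b, f}
… ∩ ⟦left of b⟧ = {b, f} ∩ {b, c, e, f, g, i} = {b, f}
… ∩ ⟦shiny⟧ = {b, f} ∩ {a, b, d, f, i, j} = {b, f}
So ⟦shiny block that tilted left of b⟧ = {b, f}.

{b, f}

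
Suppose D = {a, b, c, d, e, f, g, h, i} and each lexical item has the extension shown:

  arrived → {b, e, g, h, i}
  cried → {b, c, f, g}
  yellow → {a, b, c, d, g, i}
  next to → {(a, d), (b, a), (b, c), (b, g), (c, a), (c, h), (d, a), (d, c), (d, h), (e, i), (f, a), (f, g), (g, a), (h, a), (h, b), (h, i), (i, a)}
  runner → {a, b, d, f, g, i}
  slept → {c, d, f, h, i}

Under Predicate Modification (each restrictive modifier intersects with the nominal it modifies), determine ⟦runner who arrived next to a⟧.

⟦who arrived⟧ = ⟦arrived⟧ = {b, e, g, h, i}
⟦next to a⟧ = {x : ⟨x, a⟩ ∈ ⟦next to⟧} = {b, c, d, f, g, h, i}
⟦runner⟧ = {a, b, d, f, g, i}
… ∩ ⟦who arrived⟧ = {a, b, d, f, g, i} ∩ {b, e, g, h, i} = {b, g, i}
… ∩ ⟦next to a⟧ = {b, g, i} ∩ {b, c, d, f, g, h, i} = {b, g, i}
So ⟦runner who arrived next to a⟧ = {b, g, i}.

{b, g, i}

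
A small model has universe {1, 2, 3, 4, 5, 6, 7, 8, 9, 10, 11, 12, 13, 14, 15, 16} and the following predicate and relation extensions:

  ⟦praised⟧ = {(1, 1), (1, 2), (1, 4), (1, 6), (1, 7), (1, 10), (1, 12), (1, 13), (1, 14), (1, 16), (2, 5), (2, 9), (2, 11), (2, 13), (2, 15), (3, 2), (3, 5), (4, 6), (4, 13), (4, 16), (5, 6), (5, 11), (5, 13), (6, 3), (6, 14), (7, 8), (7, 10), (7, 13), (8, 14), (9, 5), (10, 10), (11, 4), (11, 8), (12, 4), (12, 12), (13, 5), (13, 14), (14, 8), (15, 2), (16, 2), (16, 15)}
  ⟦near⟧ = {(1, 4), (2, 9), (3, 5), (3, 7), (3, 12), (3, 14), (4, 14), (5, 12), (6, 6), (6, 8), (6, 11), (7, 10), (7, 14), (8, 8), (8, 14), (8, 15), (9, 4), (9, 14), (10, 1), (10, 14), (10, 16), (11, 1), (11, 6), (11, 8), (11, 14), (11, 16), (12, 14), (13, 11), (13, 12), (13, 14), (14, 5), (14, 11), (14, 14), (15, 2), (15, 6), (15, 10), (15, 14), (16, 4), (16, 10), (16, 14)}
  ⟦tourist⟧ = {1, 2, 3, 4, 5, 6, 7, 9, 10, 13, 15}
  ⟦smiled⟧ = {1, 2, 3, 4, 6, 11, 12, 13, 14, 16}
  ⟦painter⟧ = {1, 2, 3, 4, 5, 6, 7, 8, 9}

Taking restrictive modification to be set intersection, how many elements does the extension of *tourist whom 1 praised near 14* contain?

⟦whom 1 praised⟧ = {x : ⟨1, x⟩ ∈ ⟦praised⟧} = {1, 2, 4, 6, 7, 10, 12, 13, 14, 16}
⟦near 14⟧ = {x : ⟨x, 14⟩ ∈ ⟦near⟧} = {3, 4, 7, 8, 9, 10, 11, 12, 13, 14, 15, 16}
⟦tourist⟧ = {1, 2, 3, 4, 5, 6, 7, 9, 10, 13, 15}
… ∩ ⟦whom 1 praised⟧ = {1, 2, 3, 4, 5, 6, 7, 9, 10, 13, 15} ∩ {1, 2, 4, 6, 7, 10, 12, 13, 14, 16} = {1, 2, 4, 6, 7, 10, 13}
… ∩ ⟦near 14⟧ = {1, 2, 4, 6, 7, 10, 13} ∩ {3, 4, 7, 8, 9, 10, 11, 12, 13, 14, 15, 16} = {4, 7, 10, 13}
⟦tourist whom 1 praised near 14⟧ = {4, 7, 10, 13}, so the cardinality is 4.

4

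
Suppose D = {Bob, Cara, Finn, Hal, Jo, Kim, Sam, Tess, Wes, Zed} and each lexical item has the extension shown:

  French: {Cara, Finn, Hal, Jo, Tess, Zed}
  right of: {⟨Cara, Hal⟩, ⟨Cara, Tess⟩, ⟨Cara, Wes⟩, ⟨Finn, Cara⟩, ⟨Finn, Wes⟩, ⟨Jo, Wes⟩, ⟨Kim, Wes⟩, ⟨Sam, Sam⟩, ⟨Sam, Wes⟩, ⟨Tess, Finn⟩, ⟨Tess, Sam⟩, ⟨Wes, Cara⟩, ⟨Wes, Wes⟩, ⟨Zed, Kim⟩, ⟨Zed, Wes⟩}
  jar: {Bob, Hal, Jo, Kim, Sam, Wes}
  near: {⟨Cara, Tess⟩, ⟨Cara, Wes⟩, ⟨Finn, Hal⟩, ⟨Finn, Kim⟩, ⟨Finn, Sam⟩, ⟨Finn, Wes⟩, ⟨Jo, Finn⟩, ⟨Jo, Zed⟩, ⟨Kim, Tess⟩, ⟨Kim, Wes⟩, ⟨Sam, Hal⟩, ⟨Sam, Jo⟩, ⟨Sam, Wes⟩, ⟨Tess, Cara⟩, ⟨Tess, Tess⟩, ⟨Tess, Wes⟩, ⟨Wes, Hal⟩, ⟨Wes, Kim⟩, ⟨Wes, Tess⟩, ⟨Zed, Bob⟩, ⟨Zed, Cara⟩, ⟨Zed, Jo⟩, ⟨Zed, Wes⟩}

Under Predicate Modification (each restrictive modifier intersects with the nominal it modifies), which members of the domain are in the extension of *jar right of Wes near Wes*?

{Kim, Sam}

⟦right of Wes⟧ = {x : ⟨x, Wes⟩ ∈ ⟦right of⟧} = {Cara, Finn, Jo, Kim, Sam, Wes, Zed}
⟦near Wes⟧ = {x : ⟨x, Wes⟩ ∈ ⟦near⟧} = {Cara, Finn, Kim, Sam, Tess, Zed}
⟦jar⟧ = {Bob, Hal, Jo, Kim, Sam, Wes}
… ∩ ⟦right of Wes⟧ = {Bob, Hal, Jo, Kim, Sam, Wes} ∩ {Cara, Finn, Jo, Kim, Sam, Wes, Zed} = {Jo, Kim, Sam, Wes}
… ∩ ⟦near Wes⟧ = {Jo, Kim, Sam, Wes} ∩ {Cara, Finn, Kim, Sam, Tess, Zed} = {Kim, Sam}
So ⟦jar right of Wes near Wes⟧ = {Kim, Sam}.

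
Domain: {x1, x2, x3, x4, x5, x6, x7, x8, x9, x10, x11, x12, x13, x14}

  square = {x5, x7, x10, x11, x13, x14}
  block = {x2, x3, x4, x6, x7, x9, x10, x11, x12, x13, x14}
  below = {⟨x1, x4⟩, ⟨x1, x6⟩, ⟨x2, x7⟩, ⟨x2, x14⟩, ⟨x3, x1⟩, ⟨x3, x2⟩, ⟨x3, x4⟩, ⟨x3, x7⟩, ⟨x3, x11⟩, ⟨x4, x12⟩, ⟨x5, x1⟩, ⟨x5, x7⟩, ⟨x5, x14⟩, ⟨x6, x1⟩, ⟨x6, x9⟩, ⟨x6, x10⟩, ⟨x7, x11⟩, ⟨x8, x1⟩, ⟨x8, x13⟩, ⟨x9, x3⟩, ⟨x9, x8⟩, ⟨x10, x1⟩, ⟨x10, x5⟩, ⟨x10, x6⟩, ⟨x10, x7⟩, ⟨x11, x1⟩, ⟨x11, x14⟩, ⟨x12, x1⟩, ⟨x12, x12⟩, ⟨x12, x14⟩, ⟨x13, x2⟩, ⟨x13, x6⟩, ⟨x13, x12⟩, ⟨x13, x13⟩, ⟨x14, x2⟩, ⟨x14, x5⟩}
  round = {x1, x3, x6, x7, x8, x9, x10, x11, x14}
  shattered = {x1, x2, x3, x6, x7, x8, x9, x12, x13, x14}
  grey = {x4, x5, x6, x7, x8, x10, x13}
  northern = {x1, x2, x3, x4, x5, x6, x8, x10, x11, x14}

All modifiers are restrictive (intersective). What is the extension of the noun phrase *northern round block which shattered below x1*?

{x3, x6}

⟦which shattered⟧ = ⟦shattered⟧ = {x1, x2, x3, x6, x7, x8, x9, x12, x13, x14}
⟦below x1⟧ = {x : ⟨x, x1⟩ ∈ ⟦below⟧} = {x3, x5, x6, x8, x10, x11, x12}
⟦block⟧ = {x2, x3, x4, x6, x7, x9, x10, x11, x12, x13, x14}
… ∩ ⟦which shattered⟧ = {x2, x3, x4, x6, x7, x9, x10, x11, x12, x13, x14} ∩ {x1, x2, x3, x6, x7, x8, x9, x12, x13, x14} = {x2, x3, x6, x7, x9, x12, x13, x14}
… ∩ ⟦below x1⟧ = {x2, x3, x6, x7, x9, x12, x13, x14} ∩ {x3, x5, x6, x8, x10, x11, x12} = {x3, x6, x12}
… ∩ ⟦northern⟧ = {x3, x6, x12} ∩ {x1, x2, x3, x4, x5, x6, x8, x10, x11, x14} = {x3, x6}
… ∩ ⟦round⟧ = {x3, x6} ∩ {x1, x3, x6, x7, x8, x9, x10, x11, x14} = {x3, x6}
So ⟦northern round block which shattered below x1⟧ = {x3, x6}.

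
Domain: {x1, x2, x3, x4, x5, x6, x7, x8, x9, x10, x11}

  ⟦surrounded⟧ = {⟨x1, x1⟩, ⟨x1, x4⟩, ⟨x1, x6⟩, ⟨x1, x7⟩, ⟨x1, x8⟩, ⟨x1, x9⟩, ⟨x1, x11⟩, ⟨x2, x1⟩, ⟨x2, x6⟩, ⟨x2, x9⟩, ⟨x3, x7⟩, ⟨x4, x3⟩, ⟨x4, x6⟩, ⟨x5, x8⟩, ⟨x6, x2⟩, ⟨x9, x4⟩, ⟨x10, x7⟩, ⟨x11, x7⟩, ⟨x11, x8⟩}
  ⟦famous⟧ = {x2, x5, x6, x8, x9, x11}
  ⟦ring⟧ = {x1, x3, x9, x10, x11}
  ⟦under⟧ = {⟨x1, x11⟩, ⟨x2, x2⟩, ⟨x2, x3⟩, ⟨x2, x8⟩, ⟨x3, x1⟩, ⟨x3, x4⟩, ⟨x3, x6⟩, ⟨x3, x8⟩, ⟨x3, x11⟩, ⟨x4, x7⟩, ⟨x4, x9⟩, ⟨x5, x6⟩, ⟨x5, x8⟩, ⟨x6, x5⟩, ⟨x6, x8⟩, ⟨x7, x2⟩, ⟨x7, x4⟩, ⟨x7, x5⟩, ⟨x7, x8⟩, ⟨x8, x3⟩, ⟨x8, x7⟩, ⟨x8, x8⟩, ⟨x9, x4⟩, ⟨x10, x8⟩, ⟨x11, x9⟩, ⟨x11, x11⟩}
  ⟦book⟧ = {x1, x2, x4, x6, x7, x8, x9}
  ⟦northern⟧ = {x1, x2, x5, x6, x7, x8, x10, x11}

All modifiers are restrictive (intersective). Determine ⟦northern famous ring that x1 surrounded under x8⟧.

∅

⟦that x1 surrounded⟧ = {x : ⟨x1, x⟩ ∈ ⟦surrounded⟧} = {x1, x4, x6, x7, x8, x9, x11}
⟦under x8⟧ = {x : ⟨x, x8⟩ ∈ ⟦under⟧} = {x2, x3, x5, x6, x7, x8, x10}
⟦ring⟧ = {x1, x3, x9, x10, x11}
… ∩ ⟦that x1 surrounded⟧ = {x1, x3, x9, x10, x11} ∩ {x1, x4, x6, x7, x8, x9, x11} = {x1, x9, x11}
… ∩ ⟦under x8⟧ = {x1, x9, x11} ∩ {x2, x3, x5, x6, x7, x8, x10} = ∅
… ∩ ⟦northern⟧ = ∅ ∩ {x1, x2, x5, x6, x7, x8, x10, x11} = ∅
… ∩ ⟦famous⟧ = ∅ ∩ {x2, x5, x6, x8, x9, x11} = ∅
So ⟦northern famous ring that x1 surrounded under x8⟧ = ∅.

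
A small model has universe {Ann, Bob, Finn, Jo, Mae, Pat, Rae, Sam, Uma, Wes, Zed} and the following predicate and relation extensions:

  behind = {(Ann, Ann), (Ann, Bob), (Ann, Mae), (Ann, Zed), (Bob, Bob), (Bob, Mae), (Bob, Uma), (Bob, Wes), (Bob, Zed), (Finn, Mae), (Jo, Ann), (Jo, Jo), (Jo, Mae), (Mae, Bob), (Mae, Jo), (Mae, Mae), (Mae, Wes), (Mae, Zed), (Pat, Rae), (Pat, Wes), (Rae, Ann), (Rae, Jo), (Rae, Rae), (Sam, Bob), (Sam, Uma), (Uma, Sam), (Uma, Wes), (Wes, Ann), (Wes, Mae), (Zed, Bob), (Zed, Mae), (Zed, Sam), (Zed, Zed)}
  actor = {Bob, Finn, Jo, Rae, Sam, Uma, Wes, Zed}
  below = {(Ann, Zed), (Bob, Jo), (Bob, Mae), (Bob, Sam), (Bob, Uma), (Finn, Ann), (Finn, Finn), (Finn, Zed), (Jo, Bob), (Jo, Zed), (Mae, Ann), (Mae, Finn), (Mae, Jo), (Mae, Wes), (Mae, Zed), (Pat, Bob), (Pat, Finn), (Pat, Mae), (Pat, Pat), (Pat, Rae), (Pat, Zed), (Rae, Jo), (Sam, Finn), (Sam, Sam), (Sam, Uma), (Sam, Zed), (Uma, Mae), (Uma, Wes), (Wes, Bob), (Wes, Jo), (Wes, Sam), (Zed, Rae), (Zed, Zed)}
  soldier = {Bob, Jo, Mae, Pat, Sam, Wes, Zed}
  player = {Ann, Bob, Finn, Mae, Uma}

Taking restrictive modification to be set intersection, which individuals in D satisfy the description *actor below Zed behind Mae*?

⟦below Zed⟧ = {x : ⟨x, Zed⟩ ∈ ⟦below⟧} = {Ann, Finn, Jo, Mae, Pat, Sam, Zed}
⟦behind Mae⟧ = {x : ⟨x, Mae⟩ ∈ ⟦behind⟧} = {Ann, Bob, Finn, Jo, Mae, Wes, Zed}
⟦actor⟧ = {Bob, Finn, Jo, Rae, Sam, Uma, Wes, Zed}
… ∩ ⟦below Zed⟧ = {Bob, Finn, Jo, Rae, Sam, Uma, Wes, Zed} ∩ {Ann, Finn, Jo, Mae, Pat, Sam, Zed} = {Finn, Jo, Sam, Zed}
… ∩ ⟦behind Mae⟧ = {Finn, Jo, Sam, Zed} ∩ {Ann, Bob, Finn, Jo, Mae, Wes, Zed} = {Finn, Jo, Zed}
So ⟦actor below Zed behind Mae⟧ = {Finn, Jo, Zed}.

{Finn, Jo, Zed}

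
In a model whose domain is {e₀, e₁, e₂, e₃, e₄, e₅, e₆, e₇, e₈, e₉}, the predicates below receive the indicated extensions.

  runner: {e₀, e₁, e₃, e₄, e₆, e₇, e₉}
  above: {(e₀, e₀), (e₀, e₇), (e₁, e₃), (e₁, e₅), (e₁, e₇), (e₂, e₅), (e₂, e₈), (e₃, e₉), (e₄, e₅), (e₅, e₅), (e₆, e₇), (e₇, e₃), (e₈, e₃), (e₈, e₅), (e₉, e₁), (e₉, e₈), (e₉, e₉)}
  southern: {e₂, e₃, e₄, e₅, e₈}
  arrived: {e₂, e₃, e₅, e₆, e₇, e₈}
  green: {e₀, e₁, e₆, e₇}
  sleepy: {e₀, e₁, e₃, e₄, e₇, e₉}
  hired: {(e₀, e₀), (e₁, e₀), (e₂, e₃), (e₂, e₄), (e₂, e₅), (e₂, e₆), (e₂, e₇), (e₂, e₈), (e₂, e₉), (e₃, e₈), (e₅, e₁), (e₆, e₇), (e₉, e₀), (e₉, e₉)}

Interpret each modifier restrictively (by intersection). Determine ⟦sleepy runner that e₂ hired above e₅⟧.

⟦that e₂ hired⟧ = {x : ⟨e₂, x⟩ ∈ ⟦hired⟧} = {e₃, e₄, e₅, e₆, e₇, e₈, e₉}
⟦above e₅⟧ = {x : ⟨x, e₅⟩ ∈ ⟦above⟧} = {e₁, e₂, e₄, e₅, e₈}
⟦runner⟧ = {e₀, e₁, e₃, e₄, e₆, e₇, e₉}
… ∩ ⟦that e₂ hired⟧ = {e₀, e₁, e₃, e₄, e₆, e₇, e₉} ∩ {e₃, e₄, e₅, e₆, e₇, e₈, e₉} = {e₃, e₄, e₆, e₇, e₉}
… ∩ ⟦above e₅⟧ = {e₃, e₄, e₆, e₇, e₉} ∩ {e₁, e₂, e₄, e₅, e₈} = {e₄}
… ∩ ⟦sleepy⟧ = {e₄} ∩ {e₀, e₁, e₃, e₄, e₇, e₉} = {e₄}
So ⟦sleepy runner that e₂ hired above e₅⟧ = {e₄}.

{e₄}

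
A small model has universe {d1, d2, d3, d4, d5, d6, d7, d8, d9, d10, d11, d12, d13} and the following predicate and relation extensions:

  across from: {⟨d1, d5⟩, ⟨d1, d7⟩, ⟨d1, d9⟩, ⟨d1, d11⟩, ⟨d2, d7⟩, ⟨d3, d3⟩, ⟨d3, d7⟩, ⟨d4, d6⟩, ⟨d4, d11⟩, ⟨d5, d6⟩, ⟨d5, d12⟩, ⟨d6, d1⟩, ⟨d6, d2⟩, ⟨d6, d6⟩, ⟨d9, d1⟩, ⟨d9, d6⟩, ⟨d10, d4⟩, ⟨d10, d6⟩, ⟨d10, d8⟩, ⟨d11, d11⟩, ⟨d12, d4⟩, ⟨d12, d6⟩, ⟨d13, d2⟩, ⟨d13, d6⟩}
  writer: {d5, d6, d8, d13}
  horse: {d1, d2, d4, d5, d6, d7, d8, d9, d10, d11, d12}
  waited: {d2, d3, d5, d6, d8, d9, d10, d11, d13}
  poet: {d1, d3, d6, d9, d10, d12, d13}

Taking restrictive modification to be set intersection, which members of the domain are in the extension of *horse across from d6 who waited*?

⟦across from d6⟧ = {x : ⟨x, d6⟩ ∈ ⟦across from⟧} = {d4, d5, d6, d9, d10, d12, d13}
⟦who waited⟧ = ⟦waited⟧ = {d2, d3, d5, d6, d8, d9, d10, d11, d13}
⟦horse⟧ = {d1, d2, d4, d5, d6, d7, d8, d9, d10, d11, d12}
… ∩ ⟦across from d6⟧ = {d1, d2, d4, d5, d6, d7, d8, d9, d10, d11, d12} ∩ {d4, d5, d6, d9, d10, d12, d13} = {d4, d5, d6, d9, d10, d12}
… ∩ ⟦who waited⟧ = {d4, d5, d6, d9, d10, d12} ∩ {d2, d3, d5, d6, d8, d9, d10, d11, d13} = {d5, d6, d9, d10}
So ⟦horse across from d6 who waited⟧ = {d5, d6, d9, d10}.

{d5, d6, d9, d10}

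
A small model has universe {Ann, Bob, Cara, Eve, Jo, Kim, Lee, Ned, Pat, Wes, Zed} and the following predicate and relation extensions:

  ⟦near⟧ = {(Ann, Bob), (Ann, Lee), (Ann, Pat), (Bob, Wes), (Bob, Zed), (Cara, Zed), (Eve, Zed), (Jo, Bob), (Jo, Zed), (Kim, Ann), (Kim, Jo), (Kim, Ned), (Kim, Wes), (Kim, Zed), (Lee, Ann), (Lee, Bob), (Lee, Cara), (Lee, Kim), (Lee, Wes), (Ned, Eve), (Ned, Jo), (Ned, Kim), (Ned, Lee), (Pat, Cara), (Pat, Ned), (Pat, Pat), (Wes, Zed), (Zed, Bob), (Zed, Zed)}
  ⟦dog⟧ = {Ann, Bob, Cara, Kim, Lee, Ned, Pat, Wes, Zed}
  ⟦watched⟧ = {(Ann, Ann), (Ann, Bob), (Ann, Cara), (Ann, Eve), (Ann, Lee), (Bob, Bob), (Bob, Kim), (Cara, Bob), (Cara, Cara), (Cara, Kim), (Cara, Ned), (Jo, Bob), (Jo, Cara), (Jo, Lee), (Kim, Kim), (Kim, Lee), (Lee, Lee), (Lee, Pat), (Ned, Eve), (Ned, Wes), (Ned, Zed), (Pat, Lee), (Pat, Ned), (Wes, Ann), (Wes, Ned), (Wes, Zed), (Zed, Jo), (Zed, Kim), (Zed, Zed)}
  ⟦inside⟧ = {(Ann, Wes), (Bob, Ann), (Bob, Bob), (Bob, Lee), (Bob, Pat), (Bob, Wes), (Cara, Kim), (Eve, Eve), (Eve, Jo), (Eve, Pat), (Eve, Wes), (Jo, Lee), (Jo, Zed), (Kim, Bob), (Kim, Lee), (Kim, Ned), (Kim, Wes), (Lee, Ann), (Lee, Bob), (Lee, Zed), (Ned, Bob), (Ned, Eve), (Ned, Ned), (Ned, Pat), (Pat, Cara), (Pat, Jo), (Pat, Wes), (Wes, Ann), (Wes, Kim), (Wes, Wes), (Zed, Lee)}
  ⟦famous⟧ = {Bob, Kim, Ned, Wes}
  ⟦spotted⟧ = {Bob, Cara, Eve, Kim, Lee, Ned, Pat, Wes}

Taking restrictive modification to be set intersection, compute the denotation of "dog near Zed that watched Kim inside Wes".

{Bob, Kim}

⟦near Zed⟧ = {x : ⟨x, Zed⟩ ∈ ⟦near⟧} = {Bob, Cara, Eve, Jo, Kim, Wes, Zed}
⟦that watched Kim⟧ = {x : ⟨x, Kim⟩ ∈ ⟦watched⟧} = {Bob, Cara, Kim, Zed}
⟦inside Wes⟧ = {x : ⟨x, Wes⟩ ∈ ⟦inside⟧} = {Ann, Bob, Eve, Kim, Pat, Wes}
⟦dog⟧ = {Ann, Bob, Cara, Kim, Lee, Ned, Pat, Wes, Zed}
… ∩ ⟦near Zed⟧ = {Ann, Bob, Cara, Kim, Lee, Ned, Pat, Wes, Zed} ∩ {Bob, Cara, Eve, Jo, Kim, Wes, Zed} = {Bob, Cara, Kim, Wes, Zed}
… ∩ ⟦that watched Kim⟧ = {Bob, Cara, Kim, Wes, Zed} ∩ {Bob, Cara, Kim, Zed} = {Bob, Cara, Kim, Zed}
… ∩ ⟦inside Wes⟧ = {Bob, Cara, Kim, Zed} ∩ {Ann, Bob, Eve, Kim, Pat, Wes} = {Bob, Kim}
So ⟦dog near Zed that watched Kim inside Wes⟧ = {Bob, Kim}.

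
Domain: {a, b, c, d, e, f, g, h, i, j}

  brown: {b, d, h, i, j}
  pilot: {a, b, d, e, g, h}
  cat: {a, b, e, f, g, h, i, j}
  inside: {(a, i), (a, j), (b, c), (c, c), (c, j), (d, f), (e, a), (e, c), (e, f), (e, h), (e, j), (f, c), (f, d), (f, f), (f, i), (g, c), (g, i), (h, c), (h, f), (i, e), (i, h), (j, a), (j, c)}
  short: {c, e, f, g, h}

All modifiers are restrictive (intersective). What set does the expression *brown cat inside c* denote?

⟦inside c⟧ = {x : ⟨x, c⟩ ∈ ⟦inside⟧} = {b, c, e, f, g, h, j}
⟦cat⟧ = {a, b, e, f, g, h, i, j}
… ∩ ⟦inside c⟧ = {a, b, e, f, g, h, i, j} ∩ {b, c, e, f, g, h, j} = {b, e, f, g, h, j}
… ∩ ⟦brown⟧ = {b, e, f, g, h, j} ∩ {b, d, h, i, j} = {b, h, j}
So ⟦brown cat inside c⟧ = {b, h, j}.

{b, h, j}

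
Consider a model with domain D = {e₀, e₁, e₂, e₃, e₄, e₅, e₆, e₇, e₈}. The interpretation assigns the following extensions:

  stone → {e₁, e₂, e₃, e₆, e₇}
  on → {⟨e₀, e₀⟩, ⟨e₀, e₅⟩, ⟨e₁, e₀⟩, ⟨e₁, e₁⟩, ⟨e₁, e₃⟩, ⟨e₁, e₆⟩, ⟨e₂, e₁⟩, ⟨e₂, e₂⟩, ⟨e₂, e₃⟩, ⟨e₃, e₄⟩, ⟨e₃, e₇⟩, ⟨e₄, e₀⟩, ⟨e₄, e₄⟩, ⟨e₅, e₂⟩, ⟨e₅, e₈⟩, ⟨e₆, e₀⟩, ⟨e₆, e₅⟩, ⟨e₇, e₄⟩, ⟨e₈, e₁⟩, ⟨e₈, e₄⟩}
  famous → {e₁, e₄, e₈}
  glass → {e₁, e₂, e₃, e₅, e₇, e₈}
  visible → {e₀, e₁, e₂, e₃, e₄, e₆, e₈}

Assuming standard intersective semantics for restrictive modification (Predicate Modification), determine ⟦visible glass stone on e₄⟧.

{e₃}

⟦on e₄⟧ = {x : ⟨x, e₄⟩ ∈ ⟦on⟧} = {e₃, e₄, e₇, e₈}
⟦stone⟧ = {e₁, e₂, e₃, e₆, e₇}
… ∩ ⟦on e₄⟧ = {e₁, e₂, e₃, e₆, e₇} ∩ {e₃, e₄, e₇, e₈} = {e₃, e₇}
… ∩ ⟦visible⟧ = {e₃, e₇} ∩ {e₀, e₁, e₂, e₃, e₄, e₆, e₈} = {e₃}
… ∩ ⟦glass⟧ = {e₃} ∩ {e₁, e₂, e₃, e₅, e₇, e₈} = {e₃}
So ⟦visible glass stone on e₄⟧ = {e₃}.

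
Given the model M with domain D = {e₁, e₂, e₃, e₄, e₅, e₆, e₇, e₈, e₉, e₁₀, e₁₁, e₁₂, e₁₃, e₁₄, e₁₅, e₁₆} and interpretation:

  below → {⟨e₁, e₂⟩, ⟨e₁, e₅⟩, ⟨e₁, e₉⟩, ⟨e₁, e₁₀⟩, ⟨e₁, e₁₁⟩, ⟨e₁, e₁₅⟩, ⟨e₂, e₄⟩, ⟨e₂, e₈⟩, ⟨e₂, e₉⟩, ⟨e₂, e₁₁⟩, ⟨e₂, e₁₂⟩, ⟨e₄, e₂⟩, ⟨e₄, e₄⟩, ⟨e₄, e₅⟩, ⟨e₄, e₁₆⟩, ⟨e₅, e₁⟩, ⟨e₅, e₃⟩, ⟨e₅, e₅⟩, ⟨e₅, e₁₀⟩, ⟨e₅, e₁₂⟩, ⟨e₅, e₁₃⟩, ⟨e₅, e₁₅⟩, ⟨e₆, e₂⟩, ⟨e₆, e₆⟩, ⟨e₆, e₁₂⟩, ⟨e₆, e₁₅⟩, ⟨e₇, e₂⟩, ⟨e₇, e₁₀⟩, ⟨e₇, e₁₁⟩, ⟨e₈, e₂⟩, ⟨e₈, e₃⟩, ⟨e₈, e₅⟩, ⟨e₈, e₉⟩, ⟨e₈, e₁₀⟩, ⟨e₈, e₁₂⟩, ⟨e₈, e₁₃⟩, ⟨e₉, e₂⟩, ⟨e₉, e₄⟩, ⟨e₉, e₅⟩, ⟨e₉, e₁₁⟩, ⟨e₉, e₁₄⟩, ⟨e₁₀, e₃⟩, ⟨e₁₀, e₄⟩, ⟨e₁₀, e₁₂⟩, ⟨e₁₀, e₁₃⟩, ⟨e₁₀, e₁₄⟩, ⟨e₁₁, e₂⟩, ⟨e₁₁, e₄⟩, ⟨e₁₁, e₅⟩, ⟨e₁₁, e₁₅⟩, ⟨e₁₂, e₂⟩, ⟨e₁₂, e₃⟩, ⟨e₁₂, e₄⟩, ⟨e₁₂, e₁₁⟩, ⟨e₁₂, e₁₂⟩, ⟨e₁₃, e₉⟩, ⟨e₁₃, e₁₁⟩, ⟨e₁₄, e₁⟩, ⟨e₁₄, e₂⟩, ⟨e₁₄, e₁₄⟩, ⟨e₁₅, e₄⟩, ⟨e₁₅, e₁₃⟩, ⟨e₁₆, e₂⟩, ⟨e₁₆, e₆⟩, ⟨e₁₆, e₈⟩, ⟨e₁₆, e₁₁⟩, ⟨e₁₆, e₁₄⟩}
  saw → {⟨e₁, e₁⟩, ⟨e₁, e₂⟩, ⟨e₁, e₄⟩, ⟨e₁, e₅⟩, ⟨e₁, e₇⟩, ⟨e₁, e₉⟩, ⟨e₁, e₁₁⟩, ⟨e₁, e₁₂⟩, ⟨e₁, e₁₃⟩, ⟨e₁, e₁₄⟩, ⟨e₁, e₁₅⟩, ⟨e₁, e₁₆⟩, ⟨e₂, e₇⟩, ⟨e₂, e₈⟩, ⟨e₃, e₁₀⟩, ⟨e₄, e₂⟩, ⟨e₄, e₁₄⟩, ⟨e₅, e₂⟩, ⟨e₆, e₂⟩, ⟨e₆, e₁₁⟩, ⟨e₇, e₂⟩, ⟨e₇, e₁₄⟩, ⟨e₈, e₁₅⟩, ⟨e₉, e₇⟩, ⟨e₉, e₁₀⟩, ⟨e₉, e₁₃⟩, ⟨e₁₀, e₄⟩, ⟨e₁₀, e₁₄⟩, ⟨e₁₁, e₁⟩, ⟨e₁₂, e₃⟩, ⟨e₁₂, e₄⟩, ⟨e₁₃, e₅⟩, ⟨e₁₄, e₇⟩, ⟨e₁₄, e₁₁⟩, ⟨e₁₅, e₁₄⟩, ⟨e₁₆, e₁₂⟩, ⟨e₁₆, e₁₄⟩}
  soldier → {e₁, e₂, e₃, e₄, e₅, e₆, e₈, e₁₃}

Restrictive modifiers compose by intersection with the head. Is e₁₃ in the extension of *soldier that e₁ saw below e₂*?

⟦that e₁ saw⟧ = {x : ⟨e₁, x⟩ ∈ ⟦saw⟧} = {e₁, e₂, e₄, e₅, e₇, e₉, e₁₁, e₁₂, e₁₃, e₁₄, e₁₅, e₁₆}
⟦below e₂⟧ = {x : ⟨x, e₂⟩ ∈ ⟦below⟧} = {e₁, e₄, e₆, e₇, e₈, e₉, e₁₁, e₁₂, e₁₄, e₁₆}
⟦soldier⟧ = {e₁, e₂, e₃, e₄, e₅, e₆, e₈, e₁₃}
… ∩ ⟦that e₁ saw⟧ = {e₁, e₂, e₃, e₄, e₅, e₆, e₈, e₁₃} ∩ {e₁, e₂, e₄, e₅, e₇, e₉, e₁₁, e₁₂, e₁₃, e₁₄, e₁₅, e₁₆} = {e₁, e₂, e₄, e₅, e₁₃}
… ∩ ⟦below e₂⟧ = {e₁, e₂, e₄, e₅, e₁₃} ∩ {e₁, e₄, e₆, e₇, e₈, e₉, e₁₁, e₁₂, e₁₄, e₁₆} = {e₁, e₄}
⟦soldier that e₁ saw below e₂⟧ = {e₁, e₄}; e₁₃ ∉ this set.

no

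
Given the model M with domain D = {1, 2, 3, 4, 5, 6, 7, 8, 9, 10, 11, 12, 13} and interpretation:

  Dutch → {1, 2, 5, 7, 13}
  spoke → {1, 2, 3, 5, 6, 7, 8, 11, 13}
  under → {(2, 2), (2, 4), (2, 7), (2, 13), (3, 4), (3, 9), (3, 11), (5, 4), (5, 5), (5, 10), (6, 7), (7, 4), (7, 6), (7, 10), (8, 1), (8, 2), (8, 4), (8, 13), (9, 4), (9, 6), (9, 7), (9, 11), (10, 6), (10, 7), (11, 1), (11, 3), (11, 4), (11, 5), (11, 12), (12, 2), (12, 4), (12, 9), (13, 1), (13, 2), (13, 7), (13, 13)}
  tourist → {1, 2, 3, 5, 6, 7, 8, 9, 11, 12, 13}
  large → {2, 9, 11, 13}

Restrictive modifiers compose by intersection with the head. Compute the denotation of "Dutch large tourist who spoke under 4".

⟦who spoke⟧ = ⟦spoke⟧ = {1, 2, 3, 5, 6, 7, 8, 11, 13}
⟦under 4⟧ = {x : ⟨x, 4⟩ ∈ ⟦under⟧} = {2, 3, 5, 7, 8, 9, 11, 12}
⟦tourist⟧ = {1, 2, 3, 5, 6, 7, 8, 9, 11, 12, 13}
… ∩ ⟦who spoke⟧ = {1, 2, 3, 5, 6, 7, 8, 9, 11, 12, 13} ∩ {1, 2, 3, 5, 6, 7, 8, 11, 13} = {1, 2, 3, 5, 6, 7, 8, 11, 13}
… ∩ ⟦under 4⟧ = {1, 2, 3, 5, 6, 7, 8, 11, 13} ∩ {2, 3, 5, 7, 8, 9, 11, 12} = {2, 3, 5, 7, 8, 11}
… ∩ ⟦Dutch⟧ = {2, 3, 5, 7, 8, 11} ∩ {1, 2, 5, 7, 13} = {2, 5, 7}
… ∩ ⟦large⟧ = {2, 5, 7} ∩ {2, 9, 11, 13} = {2}
So ⟦Dutch large tourist who spoke under 4⟧ = {2}.

{2}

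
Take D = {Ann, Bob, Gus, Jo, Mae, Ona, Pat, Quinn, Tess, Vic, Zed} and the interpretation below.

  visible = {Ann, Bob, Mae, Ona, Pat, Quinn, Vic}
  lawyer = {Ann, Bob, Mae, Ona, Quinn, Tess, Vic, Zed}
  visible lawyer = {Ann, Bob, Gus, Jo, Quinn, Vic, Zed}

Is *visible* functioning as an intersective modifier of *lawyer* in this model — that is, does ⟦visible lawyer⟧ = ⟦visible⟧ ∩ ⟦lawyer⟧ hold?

no

⟦visible⟧ ∩ ⟦lawyer⟧ = {Ann, Bob, Mae, Ona, Pat, Quinn, Vic} ∩ {Ann, Bob, Mae, Ona, Quinn, Tess, Vic, Zed} = {Ann, Bob, Mae, Ona, Quinn, Vic}
Observed ⟦visible lawyer⟧ = {Ann, Bob, Gus, Jo, Quinn, Vic, Zed}.
These differ, so the modifier is not intersective in this model.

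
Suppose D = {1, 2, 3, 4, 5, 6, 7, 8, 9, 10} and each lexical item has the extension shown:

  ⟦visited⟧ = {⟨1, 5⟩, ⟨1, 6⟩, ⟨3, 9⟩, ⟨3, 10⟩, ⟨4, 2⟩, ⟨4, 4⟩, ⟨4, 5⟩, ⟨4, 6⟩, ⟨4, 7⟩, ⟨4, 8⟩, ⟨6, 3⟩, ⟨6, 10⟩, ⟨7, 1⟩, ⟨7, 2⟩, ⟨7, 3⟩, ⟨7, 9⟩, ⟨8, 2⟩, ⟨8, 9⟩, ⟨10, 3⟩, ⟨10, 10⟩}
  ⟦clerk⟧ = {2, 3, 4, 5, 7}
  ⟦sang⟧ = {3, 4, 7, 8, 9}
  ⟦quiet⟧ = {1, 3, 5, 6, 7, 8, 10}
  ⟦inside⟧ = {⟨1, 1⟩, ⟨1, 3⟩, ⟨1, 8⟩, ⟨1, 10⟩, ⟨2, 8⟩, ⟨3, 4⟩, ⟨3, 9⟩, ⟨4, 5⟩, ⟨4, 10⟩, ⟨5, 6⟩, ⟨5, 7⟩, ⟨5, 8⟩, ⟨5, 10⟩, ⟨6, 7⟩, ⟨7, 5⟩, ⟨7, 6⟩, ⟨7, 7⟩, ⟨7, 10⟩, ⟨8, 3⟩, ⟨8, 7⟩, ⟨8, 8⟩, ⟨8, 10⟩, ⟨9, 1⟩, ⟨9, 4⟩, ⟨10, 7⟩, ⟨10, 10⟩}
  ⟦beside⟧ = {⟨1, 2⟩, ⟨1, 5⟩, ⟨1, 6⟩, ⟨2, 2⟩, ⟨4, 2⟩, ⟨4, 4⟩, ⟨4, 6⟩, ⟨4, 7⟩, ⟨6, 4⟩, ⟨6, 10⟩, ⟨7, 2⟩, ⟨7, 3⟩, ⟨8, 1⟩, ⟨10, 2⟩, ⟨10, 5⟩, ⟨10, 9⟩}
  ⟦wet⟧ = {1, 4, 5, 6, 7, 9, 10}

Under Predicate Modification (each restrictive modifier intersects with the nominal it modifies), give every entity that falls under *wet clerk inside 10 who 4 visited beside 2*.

⟦inside 10⟧ = {x : ⟨x, 10⟩ ∈ ⟦inside⟧} = {1, 4, 5, 7, 8, 10}
⟦who 4 visited⟧ = {x : ⟨4, x⟩ ∈ ⟦visited⟧} = {2, 4, 5, 6, 7, 8}
⟦beside 2⟧ = {x : ⟨x, 2⟩ ∈ ⟦beside⟧} = {1, 2, 4, 7, 10}
⟦clerk⟧ = {2, 3, 4, 5, 7}
… ∩ ⟦inside 10⟧ = {2, 3, 4, 5, 7} ∩ {1, 4, 5, 7, 8, 10} = {4, 5, 7}
… ∩ ⟦who 4 visited⟧ = {4, 5, 7} ∩ {2, 4, 5, 6, 7, 8} = {4, 5, 7}
… ∩ ⟦beside 2⟧ = {4, 5, 7} ∩ {1, 2, 4, 7, 10} = {4, 7}
… ∩ ⟦wet⟧ = {4, 7} ∩ {1, 4, 5, 6, 7, 9, 10} = {4, 7}
So ⟦wet clerk inside 10 who 4 visited beside 2⟧ = {4, 7}.

{4, 7}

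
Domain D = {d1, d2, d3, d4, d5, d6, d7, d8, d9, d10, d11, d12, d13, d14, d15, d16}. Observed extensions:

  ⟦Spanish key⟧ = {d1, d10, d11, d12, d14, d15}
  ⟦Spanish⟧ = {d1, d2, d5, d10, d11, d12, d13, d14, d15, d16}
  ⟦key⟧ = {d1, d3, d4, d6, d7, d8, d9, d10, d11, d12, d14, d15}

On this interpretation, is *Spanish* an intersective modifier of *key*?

yes

⟦Spanish⟧ ∩ ⟦key⟧ = {d1, d2, d5, d10, d11, d12, d13, d14, d15, d16} ∩ {d1, d3, d4, d6, d7, d8, d9, d10, d11, d12, d14, d15} = {d1, d10, d11, d12, d14, d15}
Observed ⟦Spanish key⟧ = {d1, d10, d11, d12, d14, d15}.
These coincide, so the modifier is intersective here.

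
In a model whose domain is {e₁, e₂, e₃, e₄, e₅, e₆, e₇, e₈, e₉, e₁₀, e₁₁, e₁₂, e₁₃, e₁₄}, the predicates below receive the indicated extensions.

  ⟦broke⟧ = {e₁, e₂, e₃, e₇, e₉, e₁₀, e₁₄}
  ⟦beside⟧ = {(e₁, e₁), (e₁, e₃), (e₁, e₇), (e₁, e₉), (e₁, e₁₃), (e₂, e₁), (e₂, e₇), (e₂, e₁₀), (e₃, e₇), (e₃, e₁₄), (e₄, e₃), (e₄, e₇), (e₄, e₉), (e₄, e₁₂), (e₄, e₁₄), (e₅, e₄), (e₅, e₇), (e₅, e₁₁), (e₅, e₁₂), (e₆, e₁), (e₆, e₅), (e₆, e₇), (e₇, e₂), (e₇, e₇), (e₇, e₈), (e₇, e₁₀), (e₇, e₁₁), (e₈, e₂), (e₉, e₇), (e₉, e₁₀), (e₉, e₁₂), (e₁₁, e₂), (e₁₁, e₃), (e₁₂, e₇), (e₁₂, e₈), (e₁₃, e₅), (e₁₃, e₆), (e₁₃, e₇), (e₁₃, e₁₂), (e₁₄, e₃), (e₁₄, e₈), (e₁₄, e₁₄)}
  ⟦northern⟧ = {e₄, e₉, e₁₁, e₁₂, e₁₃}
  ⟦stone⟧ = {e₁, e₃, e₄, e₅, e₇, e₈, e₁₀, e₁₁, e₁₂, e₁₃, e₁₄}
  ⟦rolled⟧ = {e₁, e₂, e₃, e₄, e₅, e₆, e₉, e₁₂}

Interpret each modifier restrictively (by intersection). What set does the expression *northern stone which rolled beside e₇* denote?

{e₄, e₁₂}

⟦which rolled⟧ = ⟦rolled⟧ = {e₁, e₂, e₃, e₄, e₅, e₆, e₉, e₁₂}
⟦beside e₇⟧ = {x : ⟨x, e₇⟩ ∈ ⟦beside⟧} = {e₁, e₂, e₃, e₄, e₅, e₆, e₇, e₉, e₁₂, e₁₃}
⟦stone⟧ = {e₁, e₃, e₄, e₅, e₇, e₈, e₁₀, e₁₁, e₁₂, e₁₃, e₁₄}
… ∩ ⟦which rolled⟧ = {e₁, e₃, e₄, e₅, e₇, e₈, e₁₀, e₁₁, e₁₂, e₁₃, e₁₄} ∩ {e₁, e₂, e₃, e₄, e₅, e₆, e₉, e₁₂} = {e₁, e₃, e₄, e₅, e₁₂}
… ∩ ⟦beside e₇⟧ = {e₁, e₃, e₄, e₅, e₁₂} ∩ {e₁, e₂, e₃, e₄, e₅, e₆, e₇, e₉, e₁₂, e₁₃} = {e₁, e₃, e₄, e₅, e₁₂}
… ∩ ⟦northern⟧ = {e₁, e₃, e₄, e₅, e₁₂} ∩ {e₄, e₉, e₁₁, e₁₂, e₁₃} = {e₄, e₁₂}
So ⟦northern stone which rolled beside e₇⟧ = {e₄, e₁₂}.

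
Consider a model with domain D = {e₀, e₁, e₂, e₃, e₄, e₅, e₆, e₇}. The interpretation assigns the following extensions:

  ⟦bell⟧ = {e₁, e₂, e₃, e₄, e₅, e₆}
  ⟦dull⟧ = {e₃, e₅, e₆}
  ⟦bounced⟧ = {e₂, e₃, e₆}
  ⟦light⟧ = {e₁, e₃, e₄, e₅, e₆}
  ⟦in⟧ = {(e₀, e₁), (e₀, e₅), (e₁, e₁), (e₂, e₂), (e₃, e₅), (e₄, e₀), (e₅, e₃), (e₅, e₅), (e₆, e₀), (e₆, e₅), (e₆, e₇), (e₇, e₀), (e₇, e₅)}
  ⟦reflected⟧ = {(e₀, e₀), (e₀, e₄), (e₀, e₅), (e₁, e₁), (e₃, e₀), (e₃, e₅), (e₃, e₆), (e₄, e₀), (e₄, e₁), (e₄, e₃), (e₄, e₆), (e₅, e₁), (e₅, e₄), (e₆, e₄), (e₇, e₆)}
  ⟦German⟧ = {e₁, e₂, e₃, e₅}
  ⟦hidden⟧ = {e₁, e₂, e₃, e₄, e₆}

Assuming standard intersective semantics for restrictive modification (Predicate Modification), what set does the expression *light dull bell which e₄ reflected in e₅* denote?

{e₃, e₆}

⟦which e₄ reflected⟧ = {x : ⟨e₄, x⟩ ∈ ⟦reflected⟧} = {e₀, e₁, e₃, e₆}
⟦in e₅⟧ = {x : ⟨x, e₅⟩ ∈ ⟦in⟧} = {e₀, e₃, e₅, e₆, e₇}
⟦bell⟧ = {e₁, e₂, e₃, e₄, e₅, e₆}
… ∩ ⟦which e₄ reflected⟧ = {e₁, e₂, e₃, e₄, e₅, e₆} ∩ {e₀, e₁, e₃, e₆} = {e₁, e₃, e₆}
… ∩ ⟦in e₅⟧ = {e₁, e₃, e₆} ∩ {e₀, e₃, e₅, e₆, e₇} = {e₃, e₆}
… ∩ ⟦light⟧ = {e₃, e₆} ∩ {e₁, e₃, e₄, e₅, e₆} = {e₃, e₆}
… ∩ ⟦dull⟧ = {e₃, e₆} ∩ {e₃, e₅, e₆} = {e₃, e₆}
So ⟦light dull bell which e₄ reflected in e₅⟧ = {e₃, e₆}.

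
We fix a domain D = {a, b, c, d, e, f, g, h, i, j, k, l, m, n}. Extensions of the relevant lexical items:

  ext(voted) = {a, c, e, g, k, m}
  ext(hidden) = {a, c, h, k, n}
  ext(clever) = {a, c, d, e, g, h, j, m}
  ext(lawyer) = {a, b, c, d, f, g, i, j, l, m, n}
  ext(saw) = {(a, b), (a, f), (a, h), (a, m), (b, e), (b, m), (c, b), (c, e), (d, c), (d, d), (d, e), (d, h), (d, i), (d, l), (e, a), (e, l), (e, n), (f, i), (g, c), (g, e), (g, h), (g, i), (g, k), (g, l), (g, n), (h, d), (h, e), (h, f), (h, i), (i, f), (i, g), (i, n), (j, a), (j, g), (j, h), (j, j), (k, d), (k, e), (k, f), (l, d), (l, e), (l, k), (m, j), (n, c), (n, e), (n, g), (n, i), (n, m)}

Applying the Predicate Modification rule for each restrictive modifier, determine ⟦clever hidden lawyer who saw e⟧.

⟦who saw e⟧ = {x : ⟨x, e⟩ ∈ ⟦saw⟧} = {b, c, d, g, h, k, l, n}
⟦lawyer⟧ = {a, b, c, d, f, g, i, j, l, m, n}
… ∩ ⟦who saw e⟧ = {a, b, c, d, f, g, i, j, l, m, n} ∩ {b, c, d, g, h, k, l, n} = {b, c, d, g, l, n}
… ∩ ⟦clever⟧ = {b, c, d, g, l, n} ∩ {a, c, d, e, g, h, j, m} = {c, d, g}
… ∩ ⟦hidden⟧ = {c, d, g} ∩ {a, c, h, k, n} = {c}
So ⟦clever hidden lawyer who saw e⟧ = {c}.

{c}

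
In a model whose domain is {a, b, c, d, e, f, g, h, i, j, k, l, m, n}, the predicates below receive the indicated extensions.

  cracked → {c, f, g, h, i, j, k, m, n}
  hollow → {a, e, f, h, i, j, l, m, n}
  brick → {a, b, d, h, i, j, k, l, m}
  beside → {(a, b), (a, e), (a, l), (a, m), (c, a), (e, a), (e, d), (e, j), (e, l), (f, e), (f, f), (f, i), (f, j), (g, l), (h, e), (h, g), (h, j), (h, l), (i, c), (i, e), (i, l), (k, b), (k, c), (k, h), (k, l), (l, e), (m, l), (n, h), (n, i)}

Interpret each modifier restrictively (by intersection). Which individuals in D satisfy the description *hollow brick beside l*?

{a, h, i, m}

⟦beside l⟧ = {x : ⟨x, l⟩ ∈ ⟦beside⟧} = {a, e, g, h, i, k, m}
⟦brick⟧ = {a, b, d, h, i, j, k, l, m}
… ∩ ⟦beside l⟧ = {a, b, d, h, i, j, k, l, m} ∩ {a, e, g, h, i, k, m} = {a, h, i, k, m}
… ∩ ⟦hollow⟧ = {a, h, i, k, m} ∩ {a, e, f, h, i, j, l, m, n} = {a, h, i, m}
So ⟦hollow brick beside l⟧ = {a, h, i, m}.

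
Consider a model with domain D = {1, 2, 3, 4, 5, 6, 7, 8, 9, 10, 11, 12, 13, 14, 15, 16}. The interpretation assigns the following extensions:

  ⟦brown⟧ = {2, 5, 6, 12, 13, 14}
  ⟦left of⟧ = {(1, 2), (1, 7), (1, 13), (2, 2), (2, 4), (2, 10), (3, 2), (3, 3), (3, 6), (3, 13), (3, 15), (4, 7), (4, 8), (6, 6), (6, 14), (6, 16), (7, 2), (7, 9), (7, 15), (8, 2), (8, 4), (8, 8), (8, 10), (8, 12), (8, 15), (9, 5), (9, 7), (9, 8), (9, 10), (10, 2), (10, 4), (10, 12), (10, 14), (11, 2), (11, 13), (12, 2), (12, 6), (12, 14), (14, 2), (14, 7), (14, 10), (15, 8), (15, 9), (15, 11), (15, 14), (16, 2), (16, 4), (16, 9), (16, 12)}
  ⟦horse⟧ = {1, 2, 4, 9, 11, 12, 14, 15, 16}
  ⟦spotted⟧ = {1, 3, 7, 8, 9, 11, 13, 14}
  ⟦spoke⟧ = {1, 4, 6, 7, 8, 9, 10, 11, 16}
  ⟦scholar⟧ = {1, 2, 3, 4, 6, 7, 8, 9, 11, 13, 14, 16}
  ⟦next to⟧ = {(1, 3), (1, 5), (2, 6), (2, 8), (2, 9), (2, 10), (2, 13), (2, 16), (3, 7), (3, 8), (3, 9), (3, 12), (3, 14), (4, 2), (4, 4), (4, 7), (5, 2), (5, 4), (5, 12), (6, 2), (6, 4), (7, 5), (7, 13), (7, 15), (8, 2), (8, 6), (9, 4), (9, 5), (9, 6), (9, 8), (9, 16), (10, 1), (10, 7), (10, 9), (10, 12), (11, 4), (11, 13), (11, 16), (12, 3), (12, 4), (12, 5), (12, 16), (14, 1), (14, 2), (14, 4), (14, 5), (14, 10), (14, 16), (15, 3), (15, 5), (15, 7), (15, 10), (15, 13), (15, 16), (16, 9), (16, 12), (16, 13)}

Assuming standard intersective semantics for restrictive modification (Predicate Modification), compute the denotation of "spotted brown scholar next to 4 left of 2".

{14}

⟦next to 4⟧ = {x : ⟨x, 4⟩ ∈ ⟦next to⟧} = {4, 5, 6, 9, 11, 12, 14}
⟦left of 2⟧ = {x : ⟨x, 2⟩ ∈ ⟦left of⟧} = {1, 2, 3, 7, 8, 10, 11, 12, 14, 16}
⟦scholar⟧ = {1, 2, 3, 4, 6, 7, 8, 9, 11, 13, 14, 16}
… ∩ ⟦next to 4⟧ = {1, 2, 3, 4, 6, 7, 8, 9, 11, 13, 14, 16} ∩ {4, 5, 6, 9, 11, 12, 14} = {4, 6, 9, 11, 14}
… ∩ ⟦left of 2⟧ = {4, 6, 9, 11, 14} ∩ {1, 2, 3, 7, 8, 10, 11, 12, 14, 16} = {11, 14}
… ∩ ⟦spotted⟧ = {11, 14} ∩ {1, 3, 7, 8, 9, 11, 13, 14} = {11, 14}
… ∩ ⟦brown⟧ = {11, 14} ∩ {2, 5, 6, 12, 13, 14} = {14}
So ⟦spotted brown scholar next to 4 left of 2⟧ = {14}.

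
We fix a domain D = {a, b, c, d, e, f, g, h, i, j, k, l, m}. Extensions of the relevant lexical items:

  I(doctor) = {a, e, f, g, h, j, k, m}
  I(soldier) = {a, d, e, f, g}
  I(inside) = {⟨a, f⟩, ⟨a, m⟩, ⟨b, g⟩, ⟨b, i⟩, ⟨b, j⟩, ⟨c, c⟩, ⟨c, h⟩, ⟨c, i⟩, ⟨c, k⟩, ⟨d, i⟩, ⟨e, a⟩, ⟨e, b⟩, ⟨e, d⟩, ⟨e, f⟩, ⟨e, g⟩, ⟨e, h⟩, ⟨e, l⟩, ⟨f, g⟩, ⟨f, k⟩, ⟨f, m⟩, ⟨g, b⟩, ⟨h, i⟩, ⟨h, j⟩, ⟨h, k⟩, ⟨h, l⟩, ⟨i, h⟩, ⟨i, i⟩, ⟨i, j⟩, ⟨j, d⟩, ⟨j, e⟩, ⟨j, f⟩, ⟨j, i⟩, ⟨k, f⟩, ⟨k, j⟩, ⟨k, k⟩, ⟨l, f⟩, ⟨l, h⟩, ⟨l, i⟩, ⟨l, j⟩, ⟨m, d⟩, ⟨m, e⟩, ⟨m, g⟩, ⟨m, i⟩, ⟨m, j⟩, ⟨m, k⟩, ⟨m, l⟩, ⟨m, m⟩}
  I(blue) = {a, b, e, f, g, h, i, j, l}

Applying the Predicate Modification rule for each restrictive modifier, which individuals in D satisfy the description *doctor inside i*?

⟦inside i⟧ = {x : ⟨x, i⟩ ∈ ⟦inside⟧} = {b, c, d, h, i, j, l, m}
⟦doctor⟧ = {a, e, f, g, h, j, k, m}
… ∩ ⟦inside i⟧ = {a, e, f, g, h, j, k, m} ∩ {b, c, d, h, i, j, l, m} = {h, j, m}
So ⟦doctor inside i⟧ = {h, j, m}.

{h, j, m}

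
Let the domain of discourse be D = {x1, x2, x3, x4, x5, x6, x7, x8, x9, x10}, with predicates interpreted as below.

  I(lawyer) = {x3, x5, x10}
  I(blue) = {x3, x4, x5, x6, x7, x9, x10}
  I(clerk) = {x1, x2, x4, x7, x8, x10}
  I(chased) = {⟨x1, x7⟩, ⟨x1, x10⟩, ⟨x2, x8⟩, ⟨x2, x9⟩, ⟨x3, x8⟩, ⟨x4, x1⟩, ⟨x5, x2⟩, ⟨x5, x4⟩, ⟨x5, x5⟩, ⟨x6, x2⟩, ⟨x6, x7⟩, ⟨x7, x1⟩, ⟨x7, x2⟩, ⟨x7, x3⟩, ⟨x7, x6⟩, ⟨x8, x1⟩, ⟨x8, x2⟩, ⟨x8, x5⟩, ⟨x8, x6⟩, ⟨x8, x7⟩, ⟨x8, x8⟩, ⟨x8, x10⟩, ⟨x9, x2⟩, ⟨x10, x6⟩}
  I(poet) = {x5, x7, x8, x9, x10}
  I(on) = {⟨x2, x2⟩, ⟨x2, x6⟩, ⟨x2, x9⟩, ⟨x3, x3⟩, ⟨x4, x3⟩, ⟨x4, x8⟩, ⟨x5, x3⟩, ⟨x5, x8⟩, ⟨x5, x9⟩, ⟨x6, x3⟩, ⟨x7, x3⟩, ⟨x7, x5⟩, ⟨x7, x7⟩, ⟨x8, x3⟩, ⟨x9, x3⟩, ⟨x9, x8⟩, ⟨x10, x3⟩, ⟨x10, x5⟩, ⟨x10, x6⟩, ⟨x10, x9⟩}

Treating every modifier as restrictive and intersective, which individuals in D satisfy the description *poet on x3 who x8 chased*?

⟦on x3⟧ = {x : ⟨x, x3⟩ ∈ ⟦on⟧} = {x3, x4, x5, x6, x7, x8, x9, x10}
⟦who x8 chased⟧ = {x : ⟨x8, x⟩ ∈ ⟦chased⟧} = {x1, x2, x5, x6, x7, x8, x10}
⟦poet⟧ = {x5, x7, x8, x9, x10}
… ∩ ⟦on x3⟧ = {x5, x7, x8, x9, x10} ∩ {x3, x4, x5, x6, x7, x8, x9, x10} = {x5, x7, x8, x9, x10}
… ∩ ⟦who x8 chased⟧ = {x5, x7, x8, x9, x10} ∩ {x1, x2, x5, x6, x7, x8, x10} = {x5, x7, x8, x10}
So ⟦poet on x3 who x8 chased⟧ = {x5, x7, x8, x10}.

{x5, x7, x8, x10}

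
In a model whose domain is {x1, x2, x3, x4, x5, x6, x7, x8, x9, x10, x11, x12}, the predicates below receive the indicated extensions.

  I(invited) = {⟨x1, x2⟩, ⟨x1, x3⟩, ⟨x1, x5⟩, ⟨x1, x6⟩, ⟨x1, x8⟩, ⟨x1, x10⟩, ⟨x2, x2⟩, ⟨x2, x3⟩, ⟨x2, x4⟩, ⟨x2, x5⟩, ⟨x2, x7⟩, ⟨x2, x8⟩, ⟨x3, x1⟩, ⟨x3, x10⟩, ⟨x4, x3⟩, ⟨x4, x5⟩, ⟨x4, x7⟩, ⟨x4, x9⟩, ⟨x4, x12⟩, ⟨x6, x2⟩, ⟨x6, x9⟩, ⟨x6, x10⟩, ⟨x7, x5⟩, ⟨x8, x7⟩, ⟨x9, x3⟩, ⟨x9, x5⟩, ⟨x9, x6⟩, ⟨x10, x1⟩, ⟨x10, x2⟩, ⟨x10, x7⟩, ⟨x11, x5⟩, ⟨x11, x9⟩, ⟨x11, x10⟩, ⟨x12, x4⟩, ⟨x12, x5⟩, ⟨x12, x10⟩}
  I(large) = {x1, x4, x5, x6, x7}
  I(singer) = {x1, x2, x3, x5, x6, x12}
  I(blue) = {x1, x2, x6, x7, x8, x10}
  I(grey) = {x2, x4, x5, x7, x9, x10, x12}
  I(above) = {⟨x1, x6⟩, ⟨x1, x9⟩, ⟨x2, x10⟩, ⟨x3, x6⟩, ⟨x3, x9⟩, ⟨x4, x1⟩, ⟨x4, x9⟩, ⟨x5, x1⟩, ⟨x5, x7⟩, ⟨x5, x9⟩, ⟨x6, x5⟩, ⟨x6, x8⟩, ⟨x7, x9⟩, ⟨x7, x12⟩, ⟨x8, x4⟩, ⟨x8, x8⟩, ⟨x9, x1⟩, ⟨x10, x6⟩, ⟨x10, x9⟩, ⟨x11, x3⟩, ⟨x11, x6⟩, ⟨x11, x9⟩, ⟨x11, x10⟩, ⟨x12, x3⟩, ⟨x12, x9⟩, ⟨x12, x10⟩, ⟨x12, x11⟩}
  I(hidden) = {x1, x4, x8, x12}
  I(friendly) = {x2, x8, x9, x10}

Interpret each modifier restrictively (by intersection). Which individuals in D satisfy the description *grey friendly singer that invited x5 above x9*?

{}

⟦that invited x5⟧ = {x : ⟨x, x5⟩ ∈ ⟦invited⟧} = {x1, x2, x4, x7, x9, x11, x12}
⟦above x9⟧ = {x : ⟨x, x9⟩ ∈ ⟦above⟧} = {x1, x3, x4, x5, x7, x10, x11, x12}
⟦singer⟧ = {x1, x2, x3, x5, x6, x12}
… ∩ ⟦that invited x5⟧ = {x1, x2, x3, x5, x6, x12} ∩ {x1, x2, x4, x7, x9, x11, x12} = {x1, x2, x12}
… ∩ ⟦above x9⟧ = {x1, x2, x12} ∩ {x1, x3, x4, x5, x7, x10, x11, x12} = {x1, x12}
… ∩ ⟦grey⟧ = {x1, x12} ∩ {x2, x4, x5, x7, x9, x10, x12} = {x12}
… ∩ ⟦friendly⟧ = {x12} ∩ {x2, x8, x9, x10} = ∅
So ⟦grey friendly singer that invited x5 above x9⟧ = {}.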